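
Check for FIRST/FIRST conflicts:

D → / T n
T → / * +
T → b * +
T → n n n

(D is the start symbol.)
A FIRST/FIRST conflict occurs when two productions N → α and N → β for the same non-terminal have FIRST(α) ∩ FIRST(β) ≠ ∅ (with ε ∈ FIRST of a nullable right-hand side, so two nullable alternatives also conflict).

Productions for T:
  T → / * +: FIRST = { '/' }
  T → b * +: FIRST = { 'b' }
  T → n n n: FIRST = { 'n' }
D has only one production, so no FIRST/FIRST conflict is possible there.

All alternatives of each non-terminal have pairwise disjoint FIRST sets.

Answer: No FIRST/FIRST conflicts.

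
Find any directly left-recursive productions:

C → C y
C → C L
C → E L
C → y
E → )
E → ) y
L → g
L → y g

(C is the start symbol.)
Direct left recursion occurs when N → N α for some non-terminal N (the right-hand side begins with the left-hand side itself).

C → C y: LEFT RECURSIVE (starts with C)
C → C L: LEFT RECURSIVE (starts with C)
C → E L: starts with E
C → y: starts with y
E → ): starts with ')'
E → ) y: starts with ')'
L → g: starts with g
L → y g: starts with y

The grammar has direct left recursion on: C.

Answer: Yes, C is left-recursive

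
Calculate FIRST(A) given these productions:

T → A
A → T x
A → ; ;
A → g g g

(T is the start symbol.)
{ ';', 'g' }

FIRST sets of the other non-terminals involved (by the same procedure, iterated to a fixed point):
  FIRST(T) = { ';', 'g' }

From A → T x:
  - T is a non-terminal: add FIRST(T) \ {ε} = { ';', 'g' }
    T is not nullable, so stop
From A → ; ;:
  - ';' is a terminal: add ';' and stop
From A → g g g:
  - g is a terminal: add 'g' and stop

Collecting: FIRST(A) = { ';', 'g' }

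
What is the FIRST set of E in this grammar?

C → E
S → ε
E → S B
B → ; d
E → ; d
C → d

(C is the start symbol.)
FIRST sets of the other non-terminals involved (by the same procedure, iterated to a fixed point):
  FIRST(S) = { ε }
  FIRST(B) = { ';' }

From E → S B:
  - S is a non-terminal: add FIRST(S) \ {ε} = { }
    S is nullable, so continue to the next symbol
  - B is a non-terminal: add FIRST(B) \ {ε} = { ';' }
    B is not nullable, so stop
From E → ; d:
  - ';' is a terminal: add ';' and stop

Collecting: FIRST(E) = { ';' }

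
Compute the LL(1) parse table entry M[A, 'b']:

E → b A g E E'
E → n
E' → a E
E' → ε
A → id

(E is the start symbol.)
Empty (error entry)

To find M[A, 'b'], we find productions for A where 'b' is in the predict set (PREDICT(N → α) = (FIRST(α) \ {ε}) ∪ (FOLLOW(N) if α ⇒* ε)).

A → id: PREDICT = { 'id' }

M[A, 'b'] is empty (no production applies)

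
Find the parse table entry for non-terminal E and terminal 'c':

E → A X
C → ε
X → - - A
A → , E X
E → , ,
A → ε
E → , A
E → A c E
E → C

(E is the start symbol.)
E → A c E

To find M[E, 'c'], we find productions for E where 'c' is in the predict set (PREDICT(N → α) = (FIRST(α) \ {ε}) ∪ (FOLLOW(N) if α ⇒* ε)).

Relevant sets:
  FIRST(A) = { ',', ε }
  FIRST(X) = { '-' }
  FIRST(C) = { ε }
  FOLLOW(E) = { $, '-' }

E → A X: PREDICT = { ',', '-' }
E → , ,: PREDICT = { ',' }
E → , A: PREDICT = { ',' }
E → A c E: PREDICT = { ',', 'c' }
  'c' is in predict set, so this production goes in M[E, 'c']
E → C: PREDICT = { $, '-' }

M[E, 'c'] = E → A c E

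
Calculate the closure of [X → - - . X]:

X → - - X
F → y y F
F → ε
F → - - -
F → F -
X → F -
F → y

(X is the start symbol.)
{ [F → . - - -], [F → . F -], [F → . y y F], [F → . y], [F → .], [X → - - . X], [X → . - - X], [X → . F -] }

Start with: [X → - - . X]
  [X → - - . X] has the dot before X: add [X → . - - X], [X → . F -]
  [X → . F -] has the dot before F: add [F → . y y F], [F → .], [F → . - - -], [F → . F -], [F → . y]
No further items can be added.

CLOSURE = { [F → . - - -], [F → . F -], [F → . y y F], [F → . y], [F → .], [X → - - . X], [X → . - - X], [X → . F -] }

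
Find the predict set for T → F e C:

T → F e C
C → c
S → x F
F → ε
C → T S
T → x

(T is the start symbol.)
{ 'e' }

PREDICT(T → F e C) = (FIRST(RHS) \ {ε}) ∪ (FOLLOW(T) if ε ∈ FIRST(RHS), i.e. RHS ⇒* ε)
FIRST(F) = { ε }
FIRST(F e C) = { 'e' }
ε ∉ FIRST(F e C), so FOLLOW(T) is not added.
PREDICT(T → F e C) = { 'e' }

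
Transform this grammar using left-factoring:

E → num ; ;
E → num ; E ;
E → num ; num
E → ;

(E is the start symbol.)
Left-factoring transforms A → αβ₁ | αβ₂ into A → αA' and A' → β₁ | β₂
(α is the longest common prefix among the alternatives). Repeat until
no nonterminal has two alternatives with a common prefix.

Round 1: E has alternatives sharing prefix 'num ;'. Introduce E': E → num ; E'
  Add: E' → ;
  Add: E' → E ;
  Add: E' → num

No remaining common prefixes — done.

Resulting grammar:
E → num ; E'
E' → ;
E' → E ;
E' → num
E → ;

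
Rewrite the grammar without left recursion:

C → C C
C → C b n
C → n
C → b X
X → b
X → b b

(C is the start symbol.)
C is directly left-recursive. The standard transformation for
  A → A α₁ | ... | A α_m | β₁ | ... | β_n
is
  A  → β₁ A' | ... | β_n A'
  A' → α₁ A' | ... | α_m A' | ε

C → n becomes C → n C'
C → b X becomes C → b X C'
C → C C becomes C' → C C'
C → C b n becomes C' → b n C'
Add C' → ε

Productions for other non-terminals are unchanged:
  X → b
  X → b b

Resulting grammar:
C → n C'
C → b X C'
C' → C C'
C' → b n C'
C' → ε
X → b
X → b b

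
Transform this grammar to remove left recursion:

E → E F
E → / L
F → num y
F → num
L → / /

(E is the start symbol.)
E → / L E'
E' → F E'
E' → ε
F → num y
F → num
L → / /

E is directly left-recursive. The standard transformation for
  A → A α₁ | ... | A α_m | β₁ | ... | β_n
is
  A  → β₁ A' | ... | β_n A'
  A' → α₁ A' | ... | α_m A' | ε

E → / L becomes E → / L E'
E → E F becomes E' → F E'
Add E' → ε

Productions for other non-terminals are unchanged:
  F → num y
  F → num
  L → / /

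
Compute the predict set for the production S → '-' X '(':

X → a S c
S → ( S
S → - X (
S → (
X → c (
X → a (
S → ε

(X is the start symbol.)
PREDICT(S → '-' X '(') = (FIRST(RHS) \ {ε}) ∪ (FOLLOW(S) if ε ∈ FIRST(RHS), i.e. RHS ⇒* ε)
FIRST('-' X '(') = { '-' }
ε ∉ FIRST('-' X '('), so FOLLOW(S) is not added.
PREDICT(S → '-' X '(') = { '-' }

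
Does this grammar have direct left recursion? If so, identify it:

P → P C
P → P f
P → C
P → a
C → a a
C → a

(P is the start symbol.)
Yes, P is left-recursive

Direct left recursion occurs when N → N α for some non-terminal N (the right-hand side begins with the left-hand side itself).

P → P C: LEFT RECURSIVE (starts with P)
P → P f: LEFT RECURSIVE (starts with P)
P → C: starts with C
P → a: starts with a
C → a a: starts with a
C → a: starts with a

The grammar has direct left recursion on: P.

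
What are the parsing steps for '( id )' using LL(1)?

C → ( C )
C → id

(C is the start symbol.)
LL(1) parsing maintains a stack (initially the start symbol over $) and the input. At each step: if the stack top is a terminal, match it against the current input token; if it is a non-terminal N, replace it with the RHS of M[N, lookahead] (the unique production whose predict set contains the lookahead).

Stack is shown with the top on the left.

Stack    Input     Action
-------------------------
C $      ( id ) $  output C → ( C )
( C ) $  ( id ) $  match '('
C ) $    id ) $    output C → id
id ) $   id ) $    match 'id'
) $      ) $       match ')'
$        $         accept

The string is accepted.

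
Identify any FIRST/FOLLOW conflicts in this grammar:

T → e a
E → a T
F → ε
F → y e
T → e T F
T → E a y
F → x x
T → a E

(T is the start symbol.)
A FIRST/FOLLOW conflict occurs when a non-terminal N has a nullable alternative N → β (β ⇒* ε) and another alternative N → α with FIRST(α) ∩ FOLLOW(N) ≠ ∅: on such a lookahead the parser cannot decide between expanding α and letting N vanish via β.

Nullable non-terminals: F.

F: nullable alternative(s) F → ε; FOLLOW(F) = { $, 'a', 'x', 'y' }
  F → ε: FIRST \ {ε} = { } — this is the only nullable alternative, skip
  F → y e: FIRST \ {ε} = { 'y' } — overlaps FOLLOW(F) on { 'y' }: CONFLICT
  F → x x: FIRST \ {ε} = { 'x' } — overlaps FOLLOW(F) on { 'x' }: CONFLICT

E, T have no nullable alternative, so no FIRST/FOLLOW check is needed there.

So the grammar has 2 FIRST/FOLLOW conflicts (marked CONFLICT above).

Answer: Yes. F → y e with FOLLOW(F) on { 'y' }; F → x x with FOLLOW(F) on { 'x' }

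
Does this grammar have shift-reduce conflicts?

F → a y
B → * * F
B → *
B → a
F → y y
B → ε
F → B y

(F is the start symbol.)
Yes — I0: [B → .] vs [B → . *]; I1: [B → * .] vs [B → * . * F]; I4: [B → a .] vs [F → a . y]; I9: [B → .] vs [B → . *]

A shift-reduce conflict occurs when an LR(0) state has both:
  - a complete (reduce) item [A → α .] (dot at the end), and
  - a shift item [B → β . c γ] (dot before a terminal).

Augment with F' → F and build the canonical LR(0) collection (I0 = CLOSURE({[F' → . F]}), then GOTO on every symbol after a dot until no new states appear). It has 11 states:
  I0: { [B → . * * F], [B → . *], [B → . a], [B → .], [F → . B y], [F → . a y], [F → . y y], [F' → . F] }  — shift, reduce
  I1: { [B → * . * F], [B → * .] }  — shift, reduce
  I2: { [F → B . y] }  — shift
  I3: { [F' → F .] }  — accept
  I4: { [B → a .], [F → a . y] }  — shift, reduce
  I5: { [F → y . y] }  — shift
  I6: { [F → y y .] }  — reduce
  I7: { [F → a y .] }  — reduce
  I8: { [F → B y .] }  — reduce
  I9: { [B → * * . F], [B → . * * F], [B → . *], [B → . a], [B → .], [F → . B y], [F → . a y], [F → . y y] }  — shift, reduce
  I10: { [B → * * F .] }  — reduce

I0 contains reduce item [B → .] and shift items [B → . *], [B → . * * F], [B → . a], [F → . a y], [F → . y y] — shift-reduce conflict.
I1 contains reduce item [B → * .] and shift item [B → * . * F] — shift-reduce conflict.
I4 contains reduce item [B → a .] and shift item [F → a . y] — shift-reduce conflict.
I9 contains reduce item [B → .] and shift items [B → . *], [B → . * * F], [B → . a], [F → . a y], [F → . y y] — shift-reduce conflict.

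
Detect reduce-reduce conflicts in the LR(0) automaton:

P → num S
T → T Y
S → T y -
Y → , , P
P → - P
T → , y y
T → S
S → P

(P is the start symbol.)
Yes — I6: [P → num S .] vs [T → S .]

Augment with P' → P and build the canonical LR(0) collection (I0 = CLOSURE({[P' → . P]}), then GOTO on every symbol after a dot until no new states appear). It has 17 states:
  I0: { [P → . - P], [P → . num S], [P' → . P] }  — shift
  I1: { [P → - . P], [P → . - P], [P → . num S] }  — shift
  I2: { [P' → P .] }  — accept
  I3: { [P → . - P], [P → . num S], [P → num . S], [S → . P], [S → . T y -], [T → . , y y], [T → . S], [T → . T Y] }  — shift
  I4: { [T → , . y y] }  — shift
  I5: { [S → P .] }  — reduce
  I6: { [P → num S .], [T → S .] }  — 2 reduces
  I7: { [S → T . y -], [T → T . Y], [Y → . , , P] }  — shift
  I8: { [Y → , . , P] }  — shift
  I9: { [T → T Y .] }  — reduce
  I10: { [S → T y . -] }  — shift
  I11: { [S → T y - .] }  — reduce
  I12: { [P → . - P], [P → . num S], [Y → , , . P] }  — shift
  I13: { [Y → , , P .] }  — reduce
  I14: { [T → , y . y] }  — shift
  I15: { [T → , y y .] }  — reduce
  I16: { [P → - P .] }  — reduce

I6 contains complete items [P → num S .], [T → S .] — reduce-reduce conflict.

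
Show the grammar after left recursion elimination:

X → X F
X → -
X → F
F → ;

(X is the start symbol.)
X → - X'
X → F X'
X' → F X'
X' → ε
F → ;

X is directly left-recursive. The standard transformation for
  A → A α₁ | ... | A α_m | β₁ | ... | β_n
is
  A  → β₁ A' | ... | β_n A'
  A' → α₁ A' | ... | α_m A' | ε

X → - becomes X → - X'
X → F becomes X → F X'
X → X F becomes X' → F X'
Add X' → ε

Productions for other non-terminals are unchanged:
  F → ;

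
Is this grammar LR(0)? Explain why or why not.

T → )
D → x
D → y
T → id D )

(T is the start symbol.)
A grammar is LR(0) if no state in the canonical LR(0) collection has:
  - both a shift item (dot before a terminal) and a complete item (shift-reduce conflict), or
  - two or more complete items (reduce-reduce conflict; the accept item [T' → T .] counts as a complete item here).

Augment with T' → T and build the canonical LR(0) collection (I0 = CLOSURE({[T' → . T]}), then GOTO on every symbol after a dot until no new states appear). It has 8 states:
  I0: { [T → . )], [T → . id D )], [T' → . T] }  — shift
  I1: { [T → ) .] }  — reduce
  I2: { [T' → T .] }  — accept
  I3: { [D → . x], [D → . y], [T → id . D )] }  — shift
  I4: { [T → id D . )] }  — shift
  I5: { [D → x .] }  — reduce
  I6: { [D → y .] }  — reduce
  I7: { [T → id D ) .] }  — reduce

Every state is either a pure shift/goto state or contains exactly one complete item and nothing to shift — no conflicts. The grammar is LR(0).

Answer: Yes, the grammar is LR(0)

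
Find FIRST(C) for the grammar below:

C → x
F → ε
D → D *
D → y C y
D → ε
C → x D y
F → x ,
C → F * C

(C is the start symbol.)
{ '*', 'x' }

To compute FIRST(C), examine every production with C on the left-hand side, reading each right-hand side left to right until a non-nullable symbol is reached.

FIRST sets of the other non-terminals involved (by the same procedure, iterated to a fixed point):
  FIRST(F) = { 'x', ε }

From C → x:
  - x is a terminal: add 'x' and stop
From C → x D y:
  - x is a terminal: add 'x' and stop
From C → F * C:
  - F is a non-terminal: add FIRST(F) \ {ε} = { 'x' }
    F is nullable, so continue to the next symbol
  - '*' is a terminal: add '*' and stop

Collecting: FIRST(C) = { '*', 'x' }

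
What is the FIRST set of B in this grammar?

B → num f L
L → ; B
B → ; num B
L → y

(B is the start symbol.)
{ ';', 'num' }

To compute FIRST(B), examine every production with B on the left-hand side, reading each right-hand side left to right until a non-nullable symbol is reached.

From B → num f L:
  - num is a terminal: add 'num' and stop
From B → ; num B:
  - ';' is a terminal: add ';' and stop

Collecting: FIRST(B) = { ';', 'num' }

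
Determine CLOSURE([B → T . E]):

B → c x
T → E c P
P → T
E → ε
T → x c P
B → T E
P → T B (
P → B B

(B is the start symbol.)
To compute CLOSURE, for each item [A → α.Bβ] where B is a non-terminal, add [B → .γ] for all productions B → γ; repeat for the newly added items until nothing changes.

Start with: [B → T . E]
  [B → T . E] has the dot before E: add [E → .]
No further items can be added.

CLOSURE = { [B → T . E], [E → .] }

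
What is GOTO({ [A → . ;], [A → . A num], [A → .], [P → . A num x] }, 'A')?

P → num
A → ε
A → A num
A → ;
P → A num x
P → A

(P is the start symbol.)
GOTO(I, 'A') = CLOSURE({ [A → αX.β] : [A → α.Xβ] ∈ I, X = 'A' })

Items with dot before 'A', with the dot advanced:
  [A → . A num] → [A → A . num]
  [P → . A num x] → [P → A . num x]
Closure adds nothing (no advanced item has the dot before a non-terminal).

GOTO = { [A → A . num], [P → A . num x] }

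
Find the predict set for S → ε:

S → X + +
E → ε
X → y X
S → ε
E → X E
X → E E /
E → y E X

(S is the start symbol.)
PREDICT(S → ε) = (FIRST(RHS) \ {ε}) ∪ (FOLLOW(S) if ε ∈ FIRST(RHS), i.e. RHS ⇒* ε)
The right-hand side is ε (FIRST(ε) = { ε }), so the predict set is FOLLOW(S) = { $ }
PREDICT(S → ε) = { $ }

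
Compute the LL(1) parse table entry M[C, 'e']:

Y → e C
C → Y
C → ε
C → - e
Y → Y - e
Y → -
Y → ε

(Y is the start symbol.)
C → Y

To find M[C, 'e'], we find productions for C where 'e' is in the predict set (PREDICT(N → α) = (FIRST(α) \ {ε}) ∪ (FOLLOW(N) if α ⇒* ε)).

Relevant sets:
  FIRST(Y) = { '-', 'e', ε }
  FOLLOW(C) = { $, '-' }

C → Y: PREDICT = { $, '-', 'e' }
  'e' is in predict set, so this production goes in M[C, 'e']
C → ε: PREDICT = { $, '-' }
C → - e: PREDICT = { '-' }

M[C, 'e'] = C → Y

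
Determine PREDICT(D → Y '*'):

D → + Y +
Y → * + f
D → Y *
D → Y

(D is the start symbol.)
{ '*' }

PREDICT(D → Y '*') = (FIRST(RHS) \ {ε}) ∪ (FOLLOW(D) if ε ∈ FIRST(RHS), i.e. RHS ⇒* ε)
FIRST(Y) = { '*' }
FIRST(Y '*') = { '*' }
ε ∉ FIRST(Y '*'), so FOLLOW(D) is not added.
PREDICT(D → Y '*') = { '*' }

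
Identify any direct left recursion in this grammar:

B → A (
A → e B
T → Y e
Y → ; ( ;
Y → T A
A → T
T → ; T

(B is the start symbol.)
B → A (: starts with A
A → e B: starts with e
T → Y e: starts with Y
Y → ; ( ;: starts with ';'
Y → T A: starts with T
A → T: starts with T
T → ; T: starts with ';'

No direct left recursion found.

Answer: No direct left recursion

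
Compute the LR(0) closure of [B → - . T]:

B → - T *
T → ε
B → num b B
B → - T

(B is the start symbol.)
Start with: [B → - . T]
  [B → - . T] has the dot before T: add [T → .]
No further items can be added.

CLOSURE = { [B → - . T], [T → .] }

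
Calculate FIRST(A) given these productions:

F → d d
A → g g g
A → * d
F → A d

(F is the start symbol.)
From A → g g g:
  - g is a terminal: add 'g' and stop
From A → * d:
  - '*' is a terminal: add '*' and stop

Collecting: FIRST(A) = { '*', 'g' }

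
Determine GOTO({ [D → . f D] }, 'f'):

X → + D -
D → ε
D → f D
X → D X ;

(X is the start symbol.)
GOTO(I, 'f') = CLOSURE({ [A → αX.β] : [A → α.Xβ] ∈ I, X = 'f' })

Items with dot before 'f', with the dot advanced:
  [D → . f D] → [D → f . D]
Closure of the advanced items:
  [D → f . D] has the dot before D: add [D → .], [D → . f D]

GOTO = { [D → . f D], [D → .], [D → f . D] }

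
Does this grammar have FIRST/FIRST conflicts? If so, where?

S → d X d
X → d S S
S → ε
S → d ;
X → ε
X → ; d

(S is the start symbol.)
Productions for S:
  S → d X d: FIRST = { 'd' }
  S → ε: FIRST = { ε }
  S → d ;: FIRST = { 'd' }
Productions for X:
  X → d S S: FIRST = { 'd' }
  X → ε: FIRST = { ε }
  X → ; d: FIRST = { ';' }

Conflict for S: S → d X d and S → d ;
  Overlap: { 'd' }

Answer: Yes. S → d X d / S → d ';' on { 'd' }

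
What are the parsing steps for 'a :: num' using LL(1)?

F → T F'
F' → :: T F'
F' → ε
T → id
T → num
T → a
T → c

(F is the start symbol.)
LL(1) parsing maintains a stack (initially the start symbol over $) and the input. At each step: if the stack top is a terminal, match it against the current input token; if it is a non-terminal N, replace it with the RHS of M[N, lookahead] (the unique production whose predict set contains the lookahead).

Stack is shown with the top on the left.

Stack      Input       Action
-----------------------------
F $        a :: num $  output F → T F'
T F' $     a :: num $  output T → a
a F' $     a :: num $  match 'a'
F' $       :: num $    output F' → :: T F'
:: T F' $  :: num $    match '::'
T F' $     num $       output T → num
num F' $   num $       match 'num'
F' $       $           output F' → ε
$          $           accept

The string is accepted.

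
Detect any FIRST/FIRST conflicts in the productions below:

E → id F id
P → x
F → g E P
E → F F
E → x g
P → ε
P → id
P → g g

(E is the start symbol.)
FIRST sets of the non-terminals at (or reachable through a nullable prefix from) the front of some alternative:
  FIRST(F) = { 'g' }

Productions for E:
  E → id F id: FIRST = { 'id' }
  E → F F: FIRST = { 'g' }
  E → x g: FIRST = { 'x' }
Productions for P:
  P → x: FIRST = { 'x' }
  P → ε: FIRST = { ε }
  P → id: FIRST = { 'id' }
  P → g g: FIRST = { 'g' }
F has only one production, so no FIRST/FIRST conflict is possible there.

All alternatives of each non-terminal have pairwise disjoint FIRST sets.

Answer: No FIRST/FIRST conflicts.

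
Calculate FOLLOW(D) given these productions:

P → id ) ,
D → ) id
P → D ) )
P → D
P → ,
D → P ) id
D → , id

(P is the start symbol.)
{ $, ')' }

To compute FOLLOW(D), find every occurrence of D on a right-hand side N → α D β: add FIRST(β) \ {ε}, and if β is empty or nullable also add FOLLOW(N). Iterate to a fixed point.

In P → D ) ): D is followed by ')' ')', add FIRST(')' ')') \ {ε} = { ')' }
In P → D: D is at the end, add FOLLOW(P)

The FOLLOW sets referred to above (computed the same way, to a fixed point):
  FOLLOW(P) = { $, ')' }

Taking the union: FOLLOW(D) = { $, ')' }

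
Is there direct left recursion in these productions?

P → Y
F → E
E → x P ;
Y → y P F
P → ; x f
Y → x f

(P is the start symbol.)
No direct left recursion

Direct left recursion occurs when N → N α for some non-terminal N (the right-hand side begins with the left-hand side itself).

P → Y: starts with Y
F → E: starts with E
E → x P ;: starts with x
Y → y P F: starts with y
P → ; x f: starts with ';'
Y → x f: starts with x

No direct left recursion found.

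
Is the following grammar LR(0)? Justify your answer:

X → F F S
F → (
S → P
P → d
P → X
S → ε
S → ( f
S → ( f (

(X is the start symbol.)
No. Shift-reduce conflict between [S → .] and [F → . (]

A grammar is LR(0) if no state in the canonical LR(0) collection has:
  - both a shift item (dot before a terminal) and a complete item (shift-reduce conflict), or
  - two or more complete items (reduce-reduce conflict; the accept item [X' → X .] counts as a complete item here).

Augment with X' → X and build the canonical LR(0) collection (I0 = CLOSURE({[X' → . X]}), then GOTO on every symbol after a dot until no new states appear). It has 12 states:
  I0: { [F → . (], [X → . F F S], [X' → . X] }  — shift
  I1: { [F → ( .] }  — reduce
  I2: { [F → . (], [X → F . F S] }  — shift
  I3: { [X' → X .] }  — accept
  I4: { [F → . (], [P → . X], [P → . d], [S → . ( f (], [S → . ( f], [S → . P], [S → .], [X → . F F S], [X → F F . S] }  — shift, reduce
  I5: { [F → ( .], [S → ( . f (], [S → ( . f] }  — shift, reduce
  I6: { [S → P .] }  — reduce
  I7: { [X → F F S .] }  — reduce
  I8: { [P → X .] }  — reduce
  I9: { [P → d .] }  — reduce
  I10: { [S → ( f . (], [S → ( f .] }  — shift, reduce
  I11: { [S → ( f ( .] }  — reduce

Conflict in state I4:
  Shift-reduce conflict between [S → .] and [F → . (]
So the grammar is NOT LR(0).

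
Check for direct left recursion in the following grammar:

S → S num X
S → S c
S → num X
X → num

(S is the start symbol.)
Yes, S is left-recursive

Direct left recursion occurs when N → N α for some non-terminal N (the right-hand side begins with the left-hand side itself).

S → S num X: LEFT RECURSIVE (starts with S)
S → S c: LEFT RECURSIVE (starts with S)
S → num X: starts with num
X → num: starts with num

The grammar has direct left recursion on: S.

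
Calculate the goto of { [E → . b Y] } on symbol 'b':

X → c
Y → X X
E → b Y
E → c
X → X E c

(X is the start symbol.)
{ [E → b . Y], [X → . X E c], [X → . c], [Y → . X X] }

GOTO(I, 'b') = CLOSURE({ [A → αX.β] : [A → α.Xβ] ∈ I, X = 'b' })

Items with dot before 'b', with the dot advanced:
  [E → . b Y] → [E → b . Y]
Closure of the advanced items:
  [E → b . Y] has the dot before Y: add [Y → . X X]
  [Y → . X X] has the dot before X: add [X → . c], [X → . X E c]

GOTO = { [E → b . Y], [X → . X E c], [X → . c], [Y → . X X] }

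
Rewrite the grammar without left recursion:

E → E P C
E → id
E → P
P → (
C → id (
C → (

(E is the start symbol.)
E is directly left-recursive. The standard transformation for
  A → A α₁ | ... | A α_m | β₁ | ... | β_n
is
  A  → β₁ A' | ... | β_n A'
  A' → α₁ A' | ... | α_m A' | ε

E → id becomes E → id E'
E → P becomes E → P E'
E → E P C becomes E' → P C E'
Add E' → ε

Productions for other non-terminals are unchanged:
  P → (
  C → id (
  C → (

Resulting grammar:
E → id E'
E → P E'
E' → P C E'
E' → ε
P → (
C → id (
C → (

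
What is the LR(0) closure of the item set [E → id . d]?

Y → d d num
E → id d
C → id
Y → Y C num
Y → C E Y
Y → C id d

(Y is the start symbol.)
{ [E → id . d] }

Start with: [E → id . d]
The dot precedes the terminal d, so nothing is added.

CLOSURE = { [E → id . d] }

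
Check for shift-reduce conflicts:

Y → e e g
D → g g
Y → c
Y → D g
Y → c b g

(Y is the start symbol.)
Augment with Y' → Y and build the canonical LR(0) collection (I0 = CLOSURE({[Y' → . Y]}), then GOTO on every symbol after a dot until no new states appear). It has 12 states:
  I0: { [D → . g g], [Y → . D g], [Y → . c b g], [Y → . c], [Y → . e e g], [Y' → . Y] }  — shift
  I1: { [Y → D . g] }  — shift
  I2: { [Y' → Y .] }  — accept
  I3: { [Y → c . b g], [Y → c .] }  — shift, reduce
  I4: { [Y → e . e g] }  — shift
  I5: { [D → g . g] }  — shift
  I6: { [D → g g .] }  — reduce
  I7: { [Y → e e . g] }  — shift
  I8: { [Y → e e g .] }  — reduce
  I9: { [Y → c b . g] }  — shift
  I10: { [Y → c b g .] }  — reduce
  I11: { [Y → D g .] }  — reduce

I3 contains reduce item [Y → c .] and shift item [Y → c . b g] — shift-reduce conflict.

Answer: Yes — I3: [Y → c .] vs [Y → c . b g]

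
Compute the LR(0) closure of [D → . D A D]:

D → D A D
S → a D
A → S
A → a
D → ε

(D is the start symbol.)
Start with: [D → . D A D]
  [D → . D A D] has the dot before D: add [D → .]
No further items can be added.

CLOSURE = { [D → . D A D], [D → .] }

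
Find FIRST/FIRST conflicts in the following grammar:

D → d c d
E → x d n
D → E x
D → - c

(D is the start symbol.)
No FIRST/FIRST conflicts.

FIRST sets of the non-terminals at (or reachable through a nullable prefix from) the front of some alternative:
  FIRST(E) = { 'x' }

Productions for D:
  D → d c d: FIRST = { 'd' }
  D → E x: FIRST = { 'x' }
  D → - c: FIRST = { '-' }
E has only one production, so no FIRST/FIRST conflict is possible there.

All alternatives of each non-terminal have pairwise disjoint FIRST sets.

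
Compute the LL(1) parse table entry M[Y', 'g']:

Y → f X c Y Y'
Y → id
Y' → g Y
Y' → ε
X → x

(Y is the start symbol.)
Y' → g Y, Y' → ε

To find M[Y', 'g'], we find productions for Y' where 'g' is in the predict set (PREDICT(N → α) = (FIRST(α) \ {ε}) ∪ (FOLLOW(N) if α ⇒* ε)).

Relevant sets:
  FOLLOW(Y') = { $, 'g' }

Y' → g Y: PREDICT = { 'g' }
  'g' is in predict set, so this production goes in M[Y', 'g']
Y' → ε: PREDICT = { $, 'g' }
  'g' is in predict set, so this production goes in M[Y', 'g']

M[Y', 'g'] = Y' → g Y, Y' → ε  (a multiply-defined cell — the grammar is not LL(1))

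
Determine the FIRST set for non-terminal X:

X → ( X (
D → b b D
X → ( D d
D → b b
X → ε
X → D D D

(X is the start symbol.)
To compute FIRST(X), examine every production with X on the left-hand side, reading each right-hand side left to right until a non-nullable symbol is reached.

FIRST sets of the other non-terminals involved (by the same procedure, iterated to a fixed point):
  FIRST(D) = { 'b' }

From X → ( X (:
  - '(' is a terminal: add '(' and stop
From X → ( D d:
  - '(' is a terminal: add '(' and stop
From X → ε:
  - ε-production, so ε ∈ FIRST(X)
From X → D D D:
  - D is a non-terminal: add FIRST(D) \ {ε} = { 'b' }
    D is not nullable, so stop

Collecting: FIRST(X) = { '(', 'b', ε }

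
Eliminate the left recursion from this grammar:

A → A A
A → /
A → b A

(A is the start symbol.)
A → / A'
A → b A A'
A' → A A'
A' → ε

A is directly left-recursive. The standard transformation for
  A → A α₁ | ... | A α_m | β₁ | ... | β_n
is
  A  → β₁ A' | ... | β_n A'
  A' → α₁ A' | ... | α_m A' | ε

A → / becomes A → / A'
A → b A becomes A → b A A'
A → A A becomes A' → A A'
Add A' → ε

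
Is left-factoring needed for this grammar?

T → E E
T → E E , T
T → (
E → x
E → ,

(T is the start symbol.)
Yes, T has productions with common prefix 'E E'

Left-factoring is needed when two productions for the same non-terminal
share a common prefix on the right-hand side.

Productions for T:
  T → E E
  T → E E , T
  T → (
Productions for E:
  E → x
  E → ,

Found common prefix 'E E' in productions for T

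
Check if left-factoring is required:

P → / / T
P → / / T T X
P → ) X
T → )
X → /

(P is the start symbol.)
Yes, P has productions with common prefix '/ / T'

Left-factoring is needed when two productions for the same non-terminal
share a common prefix on the right-hand side.

Productions for P:
  P → / / T
  P → / / T T X
  P → ) X

Found common prefix '/ / T' in productions for P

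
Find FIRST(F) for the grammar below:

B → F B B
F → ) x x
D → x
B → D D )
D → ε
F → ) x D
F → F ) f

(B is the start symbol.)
{ ')' }

To compute FIRST(F), examine every production with F on the left-hand side, reading each right-hand side left to right until a non-nullable symbol is reached.

From F → ) x x:
  - ')' is a terminal: add ')' and stop
From F → ) x D:
  - ')' is a terminal: add ')' and stop
From F → F ) f:
  - F is the symbol being defined: contributes nothing new
    F is not nullable, so stop

Collecting: FIRST(F) = { ')' }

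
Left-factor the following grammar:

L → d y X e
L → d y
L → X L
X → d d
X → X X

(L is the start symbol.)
Left-factoring transforms A → αβ₁ | αβ₂ into A → αA' and A' → β₁ | β₂
(α is the longest common prefix among the alternatives). Repeat until
no nonterminal has two alternatives with a common prefix.

Round 1: L has alternatives sharing prefix 'd y'. Introduce L': L → d y L'
  Add: L' → X e
  Add: L' → ε

No remaining common prefixes — done.

Resulting grammar:
L → d y L'
L' → X e
L' → ε
L → X L
X → d d
X → X X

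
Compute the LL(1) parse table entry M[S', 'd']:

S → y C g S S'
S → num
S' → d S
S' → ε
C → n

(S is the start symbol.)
To find M[S', 'd'], we find productions for S' where 'd' is in the predict set (PREDICT(N → α) = (FIRST(α) \ {ε}) ∪ (FOLLOW(N) if α ⇒* ε)).

Relevant sets:
  FOLLOW(S') = { $, 'd' }

S' → d S: PREDICT = { 'd' }
  'd' is in predict set, so this production goes in M[S', 'd']
S' → ε: PREDICT = { $, 'd' }
  'd' is in predict set, so this production goes in M[S', 'd']

M[S', 'd'] = S' → d S, S' → ε  (a multiply-defined cell — the grammar is not LL(1))

Answer: S' → d S, S' → ε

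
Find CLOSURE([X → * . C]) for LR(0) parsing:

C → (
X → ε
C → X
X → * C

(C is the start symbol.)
Start with: [X → * . C]
  [X → * . C] has the dot before C: add [C → . (], [C → . X]
  [C → . X] has the dot before X: add [X → .], [X → . * C]
No further items can be added.

CLOSURE = { [C → . (], [C → . X], [X → * . C], [X → . * C], [X → .] }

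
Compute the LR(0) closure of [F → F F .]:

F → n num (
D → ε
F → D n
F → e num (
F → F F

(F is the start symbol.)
To compute CLOSURE, for each item [A → α.Bβ] where B is a non-terminal, add [B → .γ] for all productions B → γ; repeat for the newly added items until nothing changes.

Start with: [F → F F .]
The dot is at the end, so nothing is added.

CLOSURE = { [F → F F .] }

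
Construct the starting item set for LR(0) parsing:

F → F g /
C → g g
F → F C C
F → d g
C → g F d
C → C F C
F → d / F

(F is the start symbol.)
{ [F → . F C C], [F → . F g /], [F → . d / F], [F → . d g], [F' → . F] }

First, augment the grammar with F' → F
I₀ = CLOSURE({ [F' → . F] }):
  [F' → . F] has the dot before F: add [F → . F g /], [F → . F C C], [F → . d g], [F → . d / F]
No further items can be added.

I₀ = { [F → . F C C], [F → . F g /], [F → . d / F], [F → . d g], [F' → . F] }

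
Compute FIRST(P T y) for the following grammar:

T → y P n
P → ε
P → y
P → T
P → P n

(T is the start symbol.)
{ 'n', 'y' }

FIRST sets of the non-terminals involved (from the grammar, by fixed-point iteration):
  FIRST(P) = { 'n', 'y', ε }
  FIRST(T) = { 'y' }

To compute FIRST(P T y), process the symbols left to right:
Symbol P is a non-terminal. Add FIRST(P) \ {ε} = { 'n', 'y' }
P is nullable (ε ∈ FIRST(P)), continue to the next symbol.
Symbol T is a non-terminal. Add FIRST(T) \ {ε} = { 'y' }
T is not nullable (ε ∉ FIRST(T)), so stop here.
FIRST(P T y) = { 'n', 'y' }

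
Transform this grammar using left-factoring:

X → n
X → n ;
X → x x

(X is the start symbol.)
X → n X'
X' → ε
X' → ;
X → x x

Left-factoring transforms A → αβ₁ | αβ₂ into A → αA' and A' → β₁ | β₂
(α is the longest common prefix among the alternatives). Repeat until
no nonterminal has two alternatives with a common prefix.

Round 1: X has alternatives sharing prefix 'n'. Introduce X': X → n X'
  Add: X' → ε
  Add: X' → ;

No remaining common prefixes — done.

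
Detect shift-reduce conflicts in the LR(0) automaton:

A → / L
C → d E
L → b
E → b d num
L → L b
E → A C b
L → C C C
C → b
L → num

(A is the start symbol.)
A shift-reduce conflict occurs when an LR(0) state has both:
  - a complete (reduce) item [A → α .] (dot at the end), and
  - a shift item [B → β . c γ] (dot before a terminal).

Augment with A' → A and build the canonical LR(0) collection (I0 = CLOSURE({[A' → . A]}), then GOTO on every symbol after a dot until no new states appear). It has 19 states:
  I0: { [A → . / L], [A' → . A] }  — shift
  I1: { [A → / . L], [C → . b], [C → . d E], [L → . C C C], [L → . L b], [L → . b], [L → . num] }  — shift
  I2: { [A' → A .] }  — accept
  I3: { [C → . b], [C → . d E], [L → C . C C] }  — shift
  I4: { [A → / L .], [L → L . b] }  — shift, reduce
  I5: { [C → b .], [L → b .] }  — 2 reduces
  I6: { [A → . / L], [C → d . E], [E → . A C b], [E → . b d num] }  — shift
  I7: { [L → num .] }  — reduce
  I8: { [C → . b], [C → . d E], [E → A . C b] }  — shift
  I9: { [C → d E .] }  — reduce
  I10: { [E → b . d num] }  — shift
  I11: { [E → b d . num] }  — shift
  I12: { [E → b d num .] }  — reduce
  I13: { [E → A C . b] }  — shift
  I14: { [C → b .] }  — reduce
  I15: { [E → A C b .] }  — reduce
  I16: { [L → L b .] }  — reduce
  I17: { [C → . b], [C → . d E], [L → C C . C] }  — shift
  I18: { [L → C C C .] }  — reduce

I4 contains reduce item [A → / L .] and shift item [L → L . b] — shift-reduce conflict.

Answer: Yes — I4: [A → / L .] vs [L → L . b]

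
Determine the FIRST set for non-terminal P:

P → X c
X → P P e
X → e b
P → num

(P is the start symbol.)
{ 'e', 'num' }

FIRST sets of the other non-terminals involved (by the same procedure, iterated to a fixed point):
  FIRST(X) = { 'e', 'num' }

From P → X c:
  - X is a non-terminal: add FIRST(X) \ {ε} = { 'e', 'num' }
    X is not nullable, so stop
From P → num:
  - num is a terminal: add 'num' and stop

Collecting: FIRST(P) = { 'e', 'num' }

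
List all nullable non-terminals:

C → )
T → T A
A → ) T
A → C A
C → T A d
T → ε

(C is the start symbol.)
{ 'T' }

ε-productions: T → ε
So T is immediately nullable.
No further non-terminal can be added: every production for the remaining non-terminals contains a terminal or a non-nullable non-terminal.
Nullable = { 'T' }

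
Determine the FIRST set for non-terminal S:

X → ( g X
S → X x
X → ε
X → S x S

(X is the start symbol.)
To compute FIRST(S), examine every production with S on the left-hand side, reading each right-hand side left to right until a non-nullable symbol is reached.

FIRST sets of the other non-terminals involved (by the same procedure, iterated to a fixed point):
  FIRST(X) = { '(', 'x', ε }

From S → X x:
  - X is a non-terminal: add FIRST(X) \ {ε} = { '(', 'x' }
    X is nullable, so continue to the next symbol
  - x is a terminal: add 'x' and stop

Collecting: FIRST(S) = { '(', 'x' }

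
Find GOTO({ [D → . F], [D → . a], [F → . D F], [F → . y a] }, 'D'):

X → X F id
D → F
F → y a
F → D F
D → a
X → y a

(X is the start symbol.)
GOTO(I, 'D') = CLOSURE({ [A → αX.β] : [A → α.Xβ] ∈ I, X = 'D' })

Items with dot before 'D', with the dot advanced:
  [F → . D F] → [F → D . F]
Closure of the advanced items:
  [F → D . F] has the dot before F: add [F → . y a], [F → . D F]
  [F → . D F] has the dot before D: add [D → . F], [D → . a]

GOTO = { [D → . F], [D → . a], [F → . D F], [F → . y a], [F → D . F] }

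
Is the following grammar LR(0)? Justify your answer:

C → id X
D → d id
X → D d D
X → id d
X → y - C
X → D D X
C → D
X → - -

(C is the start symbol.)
Augment with C' → C and build the canonical LR(0) collection (I0 = CLOSURE({[C' → . C]}), then GOTO on every symbol after a dot until no new states appear). It has 19 states:
  I0: { [C → . D], [C → . id X], [C' → . C], [D → . d id] }  — shift
  I1: { [C' → C .] }  — accept
  I2: { [C → D .] }  — reduce
  I3: { [D → d . id] }  — shift
  I4: { [C → id . X], [D → . d id], [X → . - -], [X → . D D X], [X → . D d D], [X → . id d], [X → . y - C] }  — shift
  I5: { [X → - . -] }  — shift
  I6: { [D → . d id], [X → D . D X], [X → D . d D] }  — shift
  I7: { [C → id X .] }  — reduce
  I8: { [X → id . d] }  — shift
  I9: { [X → y . - C] }  — shift
  I10: { [C → . D], [C → . id X], [D → . d id], [X → y - . C] }  — shift
  I11: { [X → y - C .] }  — reduce
  I12: { [X → id d .] }  — reduce
  I13: { [D → . d id], [X → . - -], [X → . D D X], [X → . D d D], [X → . id d], [X → . y - C], [X → D D . X] }  — shift
  I14: { [D → . d id], [D → d . id], [X → D d . D] }  — shift
  I15: { [X → D d D .] }  — reduce
  I16: { [D → d id .] }  — reduce
  I17: { [X → D D X .] }  — reduce
  I18: { [X → - - .] }  — reduce

Every state is either a pure shift/goto state or contains exactly one complete item and nothing to shift — no conflicts. The grammar is LR(0).

Answer: Yes, the grammar is LR(0)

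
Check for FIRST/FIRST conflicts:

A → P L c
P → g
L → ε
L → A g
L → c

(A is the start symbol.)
A FIRST/FIRST conflict occurs when two productions N → α and N → β for the same non-terminal have FIRST(α) ∩ FIRST(β) ≠ ∅ (with ε ∈ FIRST of a nullable right-hand side, so two nullable alternatives also conflict).

FIRST sets of the non-terminals at (or reachable through a nullable prefix from) the front of some alternative:
  FIRST(A) = { 'g' }

Productions for L:
  L → ε: FIRST = { ε }
  L → A g: FIRST = { 'g' }
  L → c: FIRST = { 'c' }
A, P have only one production, so no FIRST/FIRST conflict is possible there.

All alternatives of each non-terminal have pairwise disjoint FIRST sets.

Answer: No FIRST/FIRST conflicts.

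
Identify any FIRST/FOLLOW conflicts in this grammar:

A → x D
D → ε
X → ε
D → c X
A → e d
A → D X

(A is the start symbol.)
No FIRST/FOLLOW conflicts.

Nullable non-terminals: A, D, X.
FIRST sets used below: FIRST(D) = { 'c', ε }, FIRST(X) = { ε }

A: nullable alternative(s) A → D X; FOLLOW(A) = { $ }
  A → x D: FIRST \ {ε} = { 'x' } — disjoint from FOLLOW(A)
  A → e d: FIRST \ {ε} = { 'e' } — disjoint from FOLLOW(A)
  A → D X: FIRST \ {ε} = { 'c' } — this is the only nullable alternative, skip

D: nullable alternative(s) D → ε; FOLLOW(D) = { $ }
  D → ε: FIRST \ {ε} = { } — this is the only nullable alternative, skip
  D → c X: FIRST \ {ε} = { 'c' } — disjoint from FOLLOW(D)
X has a nullable alternative but only one production, so nothing to check.

No FIRST/FOLLOW conflicts found.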